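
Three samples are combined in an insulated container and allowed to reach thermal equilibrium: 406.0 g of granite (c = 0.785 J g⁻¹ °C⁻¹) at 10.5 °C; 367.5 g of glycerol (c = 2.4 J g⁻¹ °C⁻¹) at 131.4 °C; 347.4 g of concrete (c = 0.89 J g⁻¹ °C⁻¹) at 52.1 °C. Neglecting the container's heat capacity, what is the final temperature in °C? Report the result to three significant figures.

T_f = 89.6 °C

Σ mᵢcᵢ(T − Tᵢ) = 0  ⇒  T = Σ mᵢcᵢTᵢ / Σ mᵢcᵢ
Σ mᵢcᵢ = 406.0×0.785 + 367.5×2.4 + 347.4×0.89 = 1509.896
Σ mᵢcᵢTᵢ = 318.71×10.5 + 882×131.4 + 309.186×52.1 = 135350
T = 135350 / 1509.896 = 89.64 °C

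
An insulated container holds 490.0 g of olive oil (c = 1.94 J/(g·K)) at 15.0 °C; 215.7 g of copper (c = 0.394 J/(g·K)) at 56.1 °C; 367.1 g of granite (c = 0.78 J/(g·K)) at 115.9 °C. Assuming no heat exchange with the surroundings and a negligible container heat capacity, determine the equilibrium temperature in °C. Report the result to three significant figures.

Σ mᵢcᵢ(T − Tᵢ) = 0  ⇒  T = Σ mᵢcᵢTᵢ / Σ mᵢcᵢ
Σ mᵢcᵢ = 490.0×1.94 + 215.7×0.394 + 367.1×0.78 = 1321.9238
Σ mᵢcᵢTᵢ = 950.6×15.0 + 84.9858×56.1 + 286.338×115.9 = 52213
T = 52213 / 1321.9238 = 39.50 °C

T_f = 39.5 °C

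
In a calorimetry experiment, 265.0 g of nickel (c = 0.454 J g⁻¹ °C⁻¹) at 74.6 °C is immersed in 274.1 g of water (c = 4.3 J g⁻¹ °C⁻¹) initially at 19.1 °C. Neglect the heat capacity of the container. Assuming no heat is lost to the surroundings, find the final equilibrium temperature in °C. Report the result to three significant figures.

Heat lost by nickel = heat gained by water.
(265.0)(0.454)(74.6 − T) = (274.1)(4.3)(T − 19.1)
120.31 (74.6 − T) = 1178.63 (T − 19.1)
8975.1 − 120.31 T = 1178.63 T − 22512
31487.1 = 1298.94 T
T = 24.24 °C

T_f = 24.2 °C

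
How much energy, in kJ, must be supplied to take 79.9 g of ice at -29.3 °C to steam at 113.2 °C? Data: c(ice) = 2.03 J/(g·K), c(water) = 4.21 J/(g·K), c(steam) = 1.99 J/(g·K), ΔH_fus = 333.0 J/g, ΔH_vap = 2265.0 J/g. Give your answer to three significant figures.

q = 248 kJ

q1 (heat ice -29.3→0.0 °C): 79.9 × 2.03 × 29.3 = 4752 J
q2 (melt at 0 °C): 79.9 × 333.0 = 26607 J
q3 (heat water 0.0→100.0 °C): 79.9 × 4.21 × 100.0 = 33638 J
q4 (vaporize at 100 °C): 79.9 × 2265.0 = 180974 J
q5 (heat steam 100.0→113.2 °C): 79.9 × 1.99 × 13.2 = 2099 J
Total: 4752 + 26607 + 33638 + 180974 + 2099 = 248070 J = 248 kJ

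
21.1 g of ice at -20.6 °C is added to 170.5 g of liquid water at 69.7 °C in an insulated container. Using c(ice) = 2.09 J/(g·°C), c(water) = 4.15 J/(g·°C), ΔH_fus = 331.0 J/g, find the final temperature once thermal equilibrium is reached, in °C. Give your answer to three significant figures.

T_f = 52.1 °C

Heat to bring ice to 0 °C and melt it: q₁ = 21.1×2.09×20.6 + 21.1×331.0 = 7892.5 J
Heat the water can supply cooling to 0 °C: 170.5×4.15×69.7 = 49318.0 J > q₁, so all ice melts.
Energy balance: 170.5×4.15×(69.7 − T) = 7892.5 + 21.1×4.15×(T − 0)
707.575(69.7 − T) = 7892.5 + 87.565 T
49318.0 − 7892.5 = 795.140 T
T = 41425.5 / 795.140 = 52.10 °C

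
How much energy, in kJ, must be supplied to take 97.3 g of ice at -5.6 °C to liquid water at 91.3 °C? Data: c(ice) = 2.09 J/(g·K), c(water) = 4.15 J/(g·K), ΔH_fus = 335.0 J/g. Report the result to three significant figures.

q1 (heat ice -5.6→0.0 °C): 97.3 × 2.09 × 5.6 = 1139 J
q2 (melt at 0 °C): 97.3 × 335.0 = 32596 J
q3 (heat water 0.0→91.3 °C): 97.3 × 4.15 × 91.3 = 36866 J
Total: 1139 + 32596 + 36866 = 70601 J = 70.6 kJ

q = 70.6 kJ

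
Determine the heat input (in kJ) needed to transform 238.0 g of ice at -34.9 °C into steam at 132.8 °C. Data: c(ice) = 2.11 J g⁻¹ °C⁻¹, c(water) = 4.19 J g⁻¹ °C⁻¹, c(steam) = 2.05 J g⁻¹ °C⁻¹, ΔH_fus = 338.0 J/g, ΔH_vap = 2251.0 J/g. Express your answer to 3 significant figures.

q = 749 kJ

q1 (heat ice -34.9→0.0 °C): 238.0 × 2.11 × 34.9 = 17526 J
q2 (melt at 0 °C): 238.0 × 338.0 = 80444 J
q3 (heat water 0.0→100.0 °C): 238.0 × 4.19 × 100.0 = 99722 J
q4 (vaporize at 100 °C): 238.0 × 2251.0 = 535738 J
q5 (heat steam 100.0→132.8 °C): 238.0 × 2.05 × 32.8 = 16003 J
Total: 17526 + 80444 + 99722 + 535738 + 16003 = 749433 J = 749 kJ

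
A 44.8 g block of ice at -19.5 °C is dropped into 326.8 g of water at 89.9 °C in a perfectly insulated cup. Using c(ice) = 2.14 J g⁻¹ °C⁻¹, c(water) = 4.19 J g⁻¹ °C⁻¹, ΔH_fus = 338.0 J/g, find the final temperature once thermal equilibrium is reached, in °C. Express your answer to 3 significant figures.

Heat to bring ice to 0 °C and melt it: q₁ = 44.8×2.14×19.5 + 44.8×338.0 = 17012 J
Heat the water can supply cooling to 0 °C: 326.8×4.19×89.9 = 123099 J > q₁, so all ice melts.
Energy balance: 326.8×4.19×(89.9 − T) = 17012 + 44.8×4.19×(T − 0)
1369.292(89.9 − T) = 17012 + 187.712 T
123099 − 17012 = 1557.004 T
T = 106087 / 1557.004 = 68.14 °C

T_f = 68.1 °C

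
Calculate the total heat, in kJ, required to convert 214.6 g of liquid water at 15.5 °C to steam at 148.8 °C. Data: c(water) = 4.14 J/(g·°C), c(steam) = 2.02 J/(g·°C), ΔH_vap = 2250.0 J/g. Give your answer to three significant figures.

q = 579 kJ

q1 (heat water 15.5→100.0 °C): 214.6 × 4.14 × 84.5 = 75074 J
q2 (vaporize at 100 °C): 214.6 × 2250.0 = 482850 J
q3 (heat steam 100.0→148.8 °C): 214.6 × 2.02 × 48.8 = 21154 J
Total: 75074 + 482850 + 21154 = 579078 J = 579 kJ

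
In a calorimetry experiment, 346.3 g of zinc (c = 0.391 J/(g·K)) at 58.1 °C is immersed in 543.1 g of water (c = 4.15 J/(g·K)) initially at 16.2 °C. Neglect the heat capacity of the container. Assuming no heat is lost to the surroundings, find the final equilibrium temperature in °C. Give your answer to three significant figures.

Heat lost by zinc = heat gained by water.
(346.3)(0.391)(58.1 − T) = (543.1)(4.15)(T − 16.2)
135.4033 (58.1 − T) = 2253.865 (T − 16.2)
7866.9 − 135.4033 T = 2253.865 T − 36513
44379.9 = 2389.2683 T
T = 18.57 °C

T_f = 18.6 °C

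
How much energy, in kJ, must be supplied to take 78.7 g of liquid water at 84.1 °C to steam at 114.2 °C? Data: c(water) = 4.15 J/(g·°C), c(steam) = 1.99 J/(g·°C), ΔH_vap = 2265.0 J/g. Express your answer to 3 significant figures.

q1 (heat water 84.1→100.0 °C): 78.7 × 4.15 × 15.9 = 5193 J
q2 (vaporize at 100 °C): 78.7 × 2265.0 = 178256 J
q3 (heat steam 100.0→114.2 °C): 78.7 × 1.99 × 14.2 = 2224 J
Total: 5193 + 178256 + 2224 = 185673 J = 186 kJ

q = 186 kJ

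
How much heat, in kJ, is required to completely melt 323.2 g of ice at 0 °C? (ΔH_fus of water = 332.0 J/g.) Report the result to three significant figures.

q = m × ΔH_fus = 323.2 × 332.0 = 107300 J = 107 kJ

q = 107 kJ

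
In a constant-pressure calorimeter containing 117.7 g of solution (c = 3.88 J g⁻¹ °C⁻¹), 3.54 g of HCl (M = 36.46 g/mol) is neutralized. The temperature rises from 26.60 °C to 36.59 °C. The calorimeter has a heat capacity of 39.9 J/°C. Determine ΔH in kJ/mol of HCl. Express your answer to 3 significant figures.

|ΔT| = |36.59 − 26.60| = 9.99 °C
|q_surr| = (117.7 × 3.88 + 39.9) × 9.99 = 496.576 × 9.99 = 4961 J
n(HCl) = 3.54 / 36.46 = 0.09709 mol
Temperature rose, so q_rxn = −|q_surr| = -4.961 kJ
ΔH = q_rxn / n = -51.10 kJ/mol

ΔH = -51.1 kJ/mol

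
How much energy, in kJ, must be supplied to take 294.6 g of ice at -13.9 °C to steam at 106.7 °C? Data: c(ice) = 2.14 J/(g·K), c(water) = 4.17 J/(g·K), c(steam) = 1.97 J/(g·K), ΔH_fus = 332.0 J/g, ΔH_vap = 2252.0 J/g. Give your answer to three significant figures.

q = 897 kJ

q1 (heat ice -13.9→0.0 °C): 294.6 × 2.14 × 13.9 = 8763 J
q2 (melt at 0 °C): 294.6 × 332.0 = 97807 J
q3 (heat water 0.0→100.0 °C): 294.6 × 4.17 × 100.0 = 122848 J
q4 (vaporize at 100 °C): 294.6 × 2252.0 = 663439 J
q5 (heat steam 100.0→106.7 °C): 294.6 × 1.97 × 6.7 = 3888 J
Total: 8763 + 97807 + 122848 + 663439 + 3888 = 896745 J = 897 kJ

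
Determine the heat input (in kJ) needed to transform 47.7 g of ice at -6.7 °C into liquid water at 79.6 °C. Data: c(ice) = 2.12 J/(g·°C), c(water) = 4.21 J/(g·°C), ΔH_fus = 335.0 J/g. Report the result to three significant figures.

q1 (heat ice -6.7→0.0 °C): 47.7 × 2.12 × 6.7 = 678 J
q2 (melt at 0 °C): 47.7 × 335.0 = 15980 J
q3 (heat water 0.0→79.6 °C): 47.7 × 4.21 × 79.6 = 15985 J
Total: 678 + 15980 + 15985 = 32643 J = 32.6 kJ

q = 32.6 kJ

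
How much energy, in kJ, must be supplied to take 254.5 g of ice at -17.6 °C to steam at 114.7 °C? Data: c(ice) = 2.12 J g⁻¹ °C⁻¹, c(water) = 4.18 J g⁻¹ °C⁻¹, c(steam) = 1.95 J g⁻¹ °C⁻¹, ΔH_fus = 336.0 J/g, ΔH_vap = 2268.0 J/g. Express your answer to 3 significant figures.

q1 (heat ice -17.6→0.0 °C): 254.5 × 2.12 × 17.6 = 9496 J
q2 (melt at 0 °C): 254.5 × 336.0 = 85512 J
q3 (heat water 0.0→100.0 °C): 254.5 × 4.18 × 100.0 = 106381 J
q4 (vaporize at 100 °C): 254.5 × 2268.0 = 577206 J
q5 (heat steam 100.0→114.7 °C): 254.5 × 1.95 × 14.7 = 7295 J
Total: 9496 + 85512 + 106381 + 577206 + 7295 = 785890 J = 786 kJ

q = 786 kJ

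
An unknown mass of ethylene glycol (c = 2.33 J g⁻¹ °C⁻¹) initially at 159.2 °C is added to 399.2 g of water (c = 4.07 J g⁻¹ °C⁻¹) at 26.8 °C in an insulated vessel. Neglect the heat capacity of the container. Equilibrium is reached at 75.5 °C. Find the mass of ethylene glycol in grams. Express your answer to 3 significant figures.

m = 406 g

q_gained = (399.2 × 4.07) × (75.5 − 26.8) = 79130 J
q_lost = m × 2.33 × (159.2 − 75.5) = 195.021 m
m = 79130 / 195.021 = 406 g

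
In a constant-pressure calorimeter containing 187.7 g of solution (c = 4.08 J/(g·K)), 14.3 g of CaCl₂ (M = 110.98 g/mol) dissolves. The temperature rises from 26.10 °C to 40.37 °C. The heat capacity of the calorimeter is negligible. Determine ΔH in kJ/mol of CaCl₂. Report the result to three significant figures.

ΔH = -84.8 kJ/mol

|ΔT| = |40.37 − 26.10| = 14.27 °C
|q_surr| = (187.7 × 4.08) × 14.27 = 765.816 × 14.27 = 10930 J
n(CaCl₂) = 14.3 / 110.98 = 0.1289 mol
Temperature rose, so q_rxn = −|q_surr| = -10.93 kJ
ΔH = q_rxn / n = -84.79 kJ/mol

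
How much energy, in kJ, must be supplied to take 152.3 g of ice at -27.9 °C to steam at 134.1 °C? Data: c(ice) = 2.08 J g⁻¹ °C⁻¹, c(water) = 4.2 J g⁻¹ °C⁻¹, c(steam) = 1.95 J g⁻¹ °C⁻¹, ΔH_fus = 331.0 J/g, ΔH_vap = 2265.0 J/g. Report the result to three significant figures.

q1 (heat ice -27.9→0.0 °C): 152.3 × 2.08 × 27.9 = 8838 J
q2 (melt at 0 °C): 152.3 × 331.0 = 50411 J
q3 (heat water 0.0→100.0 °C): 152.3 × 4.2 × 100.0 = 63966 J
q4 (vaporize at 100 °C): 152.3 × 2265.0 = 344960 J
q5 (heat steam 100.0→134.1 °C): 152.3 × 1.95 × 34.1 = 10127 J
Total: 8838 + 50411 + 63966 + 344960 + 10127 = 478302 J = 478 kJ

q = 478 kJ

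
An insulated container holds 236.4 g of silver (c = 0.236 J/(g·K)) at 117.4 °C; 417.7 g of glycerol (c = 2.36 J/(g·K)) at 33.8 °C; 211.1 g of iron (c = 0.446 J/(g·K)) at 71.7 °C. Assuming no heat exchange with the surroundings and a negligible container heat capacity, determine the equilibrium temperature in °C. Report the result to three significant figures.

Σ mᵢcᵢ(T − Tᵢ) = 0  ⇒  T = Σ mᵢcᵢTᵢ / Σ mᵢcᵢ
Σ mᵢcᵢ = 236.4×0.236 + 417.7×2.36 + 211.1×0.446 = 1135.7130
Σ mᵢcᵢTᵢ = 55.7904×117.4 + 985.772×33.8 + 94.1506×71.7 = 46619
T = 46619 / 1135.7130 = 41.048 °C

T_f = 41.0 °C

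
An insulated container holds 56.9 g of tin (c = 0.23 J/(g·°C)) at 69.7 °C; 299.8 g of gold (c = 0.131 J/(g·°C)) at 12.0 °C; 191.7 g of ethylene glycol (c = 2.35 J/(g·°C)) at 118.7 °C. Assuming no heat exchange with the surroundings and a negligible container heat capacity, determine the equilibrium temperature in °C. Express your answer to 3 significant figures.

Σ mᵢcᵢ(T − Tᵢ) = 0  ⇒  T = Σ mᵢcᵢTᵢ / Σ mᵢcᵢ
Σ mᵢcᵢ = 56.9×0.23 + 299.8×0.131 + 191.7×2.35 = 502.8558
Σ mᵢcᵢTᵢ = 13.087×69.7 + 39.2738×12.0 + 450.495×118.7 = 54857
T = 54857 / 502.8558 = 109.1 °C

T_f = 109 °C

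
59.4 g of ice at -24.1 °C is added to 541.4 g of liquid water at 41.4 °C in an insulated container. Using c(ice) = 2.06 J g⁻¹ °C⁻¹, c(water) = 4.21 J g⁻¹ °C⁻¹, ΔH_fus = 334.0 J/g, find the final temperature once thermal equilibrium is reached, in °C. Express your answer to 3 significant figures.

T_f = 28.3 °C

Heat to bring ice to 0 °C and melt it: q₁ = 59.4×2.06×24.1 + 59.4×334.0 = 22789 J
Heat the water can supply cooling to 0 °C: 541.4×4.21×41.4 = 94362.8 J > q₁, so all ice melts.
Energy balance: 541.4×4.21×(41.4 − T) = 22789 + 59.4×4.21×(T − 0)
2279.294(41.4 − T) = 22789 + 250.074 T
94362.8 − 22789 = 2529.368 T
T = 71573.8 / 2529.368 = 28.30 °C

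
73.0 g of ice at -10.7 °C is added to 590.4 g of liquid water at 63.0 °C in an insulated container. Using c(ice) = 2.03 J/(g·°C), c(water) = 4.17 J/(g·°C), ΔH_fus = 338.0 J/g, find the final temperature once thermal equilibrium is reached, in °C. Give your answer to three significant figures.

T_f = 46.6 °C

Heat to bring ice to 0 °C and melt it: q₁ = 73.0×2.03×10.7 + 73.0×338.0 = 26260 J
Heat the water can supply cooling to 0 °C: 590.4×4.17×63.0 = 155104 J > q₁, so all ice melts.
Energy balance: 590.4×4.17×(63.0 − T) = 26260 + 73.0×4.17×(T − 0)
2461.968(63.0 − T) = 26260 + 304.41 T
155104 − 26260 = 2766.378 T
T = 128844 / 2766.378 = 46.57 °C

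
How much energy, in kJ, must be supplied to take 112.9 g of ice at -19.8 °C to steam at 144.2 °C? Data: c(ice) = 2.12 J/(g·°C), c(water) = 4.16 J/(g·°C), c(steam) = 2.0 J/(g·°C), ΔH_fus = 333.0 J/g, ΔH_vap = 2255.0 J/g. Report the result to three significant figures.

q1 (heat ice -19.8→0.0 °C): 112.9 × 2.12 × 19.8 = 4739 J
q2 (melt at 0 °C): 112.9 × 333.0 = 37596 J
q3 (heat water 0.0→100.0 °C): 112.9 × 4.16 × 100.0 = 46966 J
q4 (vaporize at 100 °C): 112.9 × 2255.0 = 254590 J
q5 (heat steam 100.0→144.2 °C): 112.9 × 2.0 × 44.2 = 9980 J
Total: 4739 + 37596 + 46966 + 254590 + 9980 = 353871 J = 354 kJ

q = 354 kJ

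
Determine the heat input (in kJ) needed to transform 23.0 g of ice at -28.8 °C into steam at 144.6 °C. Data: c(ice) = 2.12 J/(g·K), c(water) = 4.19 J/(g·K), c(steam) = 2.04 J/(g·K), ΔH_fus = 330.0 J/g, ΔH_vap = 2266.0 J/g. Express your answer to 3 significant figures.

q1 (heat ice -28.8→0.0 °C): 23.0 × 2.12 × 28.8 = 1404 J
q2 (melt at 0 °C): 23.0 × 330.0 = 7590 J
q3 (heat water 0.0→100.0 °C): 23.0 × 4.19 × 100.0 = 9637 J
q4 (vaporize at 100 °C): 23.0 × 2266.0 = 52118 J
q5 (heat steam 100.0→144.6 °C): 23.0 × 2.04 × 44.6 = 2093 J
Total: 1404 + 7590 + 9637 + 52118 + 2093 = 72842 J = 72.8 kJ

q = 72.8 kJ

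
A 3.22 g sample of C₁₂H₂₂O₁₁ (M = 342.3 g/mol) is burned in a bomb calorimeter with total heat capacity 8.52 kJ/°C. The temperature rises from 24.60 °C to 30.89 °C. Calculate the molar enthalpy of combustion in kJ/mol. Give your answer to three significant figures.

ΔH = -5700 kJ/mol

ΔT = 30.89 − 24.60 = 6.29 °C
q_cal = C_cal × ΔT = 8.52 × 6.29 = 53.5908 kJ
n = 3.22 / 342.3 = 0.009407 mol
q_rxn = −q_cal = -53.5908 kJ
ΔH = -53.5908 / 0.009407 = -5697 kJ/mol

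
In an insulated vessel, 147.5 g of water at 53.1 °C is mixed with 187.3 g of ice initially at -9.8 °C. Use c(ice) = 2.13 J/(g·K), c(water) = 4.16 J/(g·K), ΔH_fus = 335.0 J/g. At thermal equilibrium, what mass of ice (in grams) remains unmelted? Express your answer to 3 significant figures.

Heat to warm all ice to 0 °C: 187.3×2.13×9.8 = 3909.7 J
Heat released by water cooling to 0 °C: 147.5×4.16×53.1 = 32582 J
32582 J < 3909.7 + 187.3×335.0 = 66655.2 J, so not all ice melts; final T = 0 °C.
Heat left for melting: 32582 − 3909.7 = 28672.3 J
Mass melted = 28672.3 / 335.0 = 85.59 g
Ice remaining = 187.3 − 85.59 = 101.71 g

m_ice remaining = 102 g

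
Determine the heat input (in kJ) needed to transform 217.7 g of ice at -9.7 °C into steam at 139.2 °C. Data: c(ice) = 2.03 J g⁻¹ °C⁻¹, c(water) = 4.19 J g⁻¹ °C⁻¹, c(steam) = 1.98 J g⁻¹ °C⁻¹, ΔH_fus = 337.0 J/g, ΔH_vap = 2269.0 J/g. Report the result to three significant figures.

q1 (heat ice -9.7→0.0 °C): 217.7 × 2.03 × 9.7 = 4287 J
q2 (melt at 0 °C): 217.7 × 337.0 = 73365 J
q3 (heat water 0.0→100.0 °C): 217.7 × 4.19 × 100.0 = 91216 J
q4 (vaporize at 100 °C): 217.7 × 2269.0 = 493961 J
q5 (heat steam 100.0→139.2 °C): 217.7 × 1.98 × 39.2 = 16897 J
Total: 4287 + 73365 + 91216 + 493961 + 16897 = 679726 J = 680 kJ

q = 680 kJ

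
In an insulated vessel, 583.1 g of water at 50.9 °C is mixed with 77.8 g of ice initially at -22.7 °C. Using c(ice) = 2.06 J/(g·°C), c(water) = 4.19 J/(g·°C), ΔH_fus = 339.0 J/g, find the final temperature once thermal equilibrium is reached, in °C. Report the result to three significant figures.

Heat to bring ice to 0 °C and melt it: q₁ = 77.8×2.06×22.7 + 77.8×339.0 = 30012 J
Heat the water can supply cooling to 0 °C: 583.1×4.19×50.9 = 124358 J > q₁, so all ice melts.
Energy balance: 583.1×4.19×(50.9 − T) = 30012 + 77.8×4.19×(T − 0)
2443.189(50.9 − T) = 30012 + 325.982 T
124358 − 30012 = 2769.171 T
T = 94346 / 2769.171 = 34.07 °C

T_f = 34.1 °C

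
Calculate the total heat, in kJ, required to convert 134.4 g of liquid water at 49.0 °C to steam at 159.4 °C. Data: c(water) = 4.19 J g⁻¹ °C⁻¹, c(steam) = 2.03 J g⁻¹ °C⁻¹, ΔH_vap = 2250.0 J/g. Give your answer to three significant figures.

q1 (heat water 49.0→100.0 °C): 134.4 × 4.19 × 51.0 = 28720 J
q2 (vaporize at 100 °C): 134.4 × 2250.0 = 302400 J
q3 (heat steam 100.0→159.4 °C): 134.4 × 2.03 × 59.4 = 16206 J
Total: 28720 + 302400 + 16206 = 347326 J = 347 kJ

q = 347 kJ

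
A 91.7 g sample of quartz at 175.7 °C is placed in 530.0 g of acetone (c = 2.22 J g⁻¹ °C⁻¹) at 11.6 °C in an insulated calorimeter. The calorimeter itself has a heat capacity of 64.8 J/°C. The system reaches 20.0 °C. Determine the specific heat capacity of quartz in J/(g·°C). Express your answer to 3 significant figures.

c = 0.730 J/(g·°C)

q_gained = (530.0 × 2.22 + 64.8) × (20.0 − 11.6) = 10428 J
q_lost = 91.7 × c × (175.7 − 20.0) = 14277.69 c
Set equal: c = 10428 / 14277.69 = 0.730 J/(g·°C)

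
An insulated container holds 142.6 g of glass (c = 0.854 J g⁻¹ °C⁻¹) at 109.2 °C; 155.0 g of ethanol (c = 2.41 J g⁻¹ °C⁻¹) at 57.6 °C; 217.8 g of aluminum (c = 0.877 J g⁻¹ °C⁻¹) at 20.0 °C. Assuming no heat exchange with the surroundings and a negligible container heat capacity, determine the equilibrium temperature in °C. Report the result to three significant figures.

T_f = 56.3 °C

Σ mᵢcᵢ(T − Tᵢ) = 0  ⇒  T = Σ mᵢcᵢTᵢ / Σ mᵢcᵢ
Σ mᵢcᵢ = 142.6×0.854 + 155.0×2.41 + 217.8×0.877 = 686.3410
Σ mᵢcᵢTᵢ = 121.7804×109.2 + 373.55×57.6 + 191.0106×20.0 = 38635
T = 38635 / 686.3410 = 56.29 °C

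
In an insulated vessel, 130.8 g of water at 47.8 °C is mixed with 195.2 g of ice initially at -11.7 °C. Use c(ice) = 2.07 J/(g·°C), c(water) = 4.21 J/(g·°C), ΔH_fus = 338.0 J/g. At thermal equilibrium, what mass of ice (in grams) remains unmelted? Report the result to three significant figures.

m_ice remaining = 131 g

Heat to warm all ice to 0 °C: 195.2×2.07×11.7 = 4727.5 J
Heat released by water cooling to 0 °C: 130.8×4.21×47.8 = 26322 J
26322 J < 4727.5 + 195.2×338.0 = 70705.1 J, so not all ice melts; final T = 0 °C.
Heat left for melting: 26322 − 4727.5 = 21594.5 J
Mass melted = 21594.5 / 338.0 = 63.89 g
Ice remaining = 195.2 − 63.89 = 131.31 g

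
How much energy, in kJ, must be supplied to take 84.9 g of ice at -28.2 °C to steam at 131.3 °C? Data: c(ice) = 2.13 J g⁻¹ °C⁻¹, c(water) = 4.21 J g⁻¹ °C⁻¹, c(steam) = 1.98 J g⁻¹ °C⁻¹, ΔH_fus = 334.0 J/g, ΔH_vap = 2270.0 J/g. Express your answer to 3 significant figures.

q = 267 kJ

q1 (heat ice -28.2→0.0 °C): 84.9 × 2.13 × 28.2 = 5100 J
q2 (melt at 0 °C): 84.9 × 334.0 = 28357 J
q3 (heat water 0.0→100.0 °C): 84.9 × 4.21 × 100.0 = 35743 J
q4 (vaporize at 100 °C): 84.9 × 2270.0 = 192723 J
q5 (heat steam 100.0→131.3 °C): 84.9 × 1.98 × 31.3 = 5262 J
Total: 5100 + 28357 + 35743 + 192723 + 5262 = 267185 J = 267 kJ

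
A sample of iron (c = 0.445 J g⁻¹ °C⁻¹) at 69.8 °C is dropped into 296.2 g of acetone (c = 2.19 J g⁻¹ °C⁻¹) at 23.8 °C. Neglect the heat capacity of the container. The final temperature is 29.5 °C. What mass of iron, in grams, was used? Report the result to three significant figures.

q_gained = (296.2 × 2.19) × (29.5 − 23.8) = 3697 J
q_lost = m × 0.445 × (69.8 − 29.5) = 17.9335 m
m = 3697 / 17.9335 = 206 g

m = 206 g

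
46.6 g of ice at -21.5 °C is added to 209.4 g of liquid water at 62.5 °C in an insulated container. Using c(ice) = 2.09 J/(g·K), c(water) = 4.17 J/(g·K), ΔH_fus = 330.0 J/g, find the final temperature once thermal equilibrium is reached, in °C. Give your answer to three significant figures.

T_f = 34.8 °C

Heat to bring ice to 0 °C and melt it: q₁ = 46.6×2.09×21.5 + 46.6×330.0 = 17472 J
Heat the water can supply cooling to 0 °C: 209.4×4.17×62.5 = 54574.9 J > q₁, so all ice melts.
Energy balance: 209.4×4.17×(62.5 − T) = 17472 + 46.6×4.17×(T − 0)
873.198(62.5 − T) = 17472 + 194.322 T
54574.9 − 17472 = 1067.520 T
T = 37102.9 / 1067.520 = 34.76 °C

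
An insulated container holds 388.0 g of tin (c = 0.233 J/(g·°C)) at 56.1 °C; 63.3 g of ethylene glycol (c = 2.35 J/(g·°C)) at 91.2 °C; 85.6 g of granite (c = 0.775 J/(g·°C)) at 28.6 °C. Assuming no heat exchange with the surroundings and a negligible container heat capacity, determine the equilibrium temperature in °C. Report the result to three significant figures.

T_f = 67.2 °C

Σ mᵢcᵢ(T − Tᵢ) = 0  ⇒  T = Σ mᵢcᵢTᵢ / Σ mᵢcᵢ
Σ mᵢcᵢ = 388.0×0.233 + 63.3×2.35 + 85.6×0.775 = 305.499
Σ mᵢcᵢTᵢ = 90.404×56.1 + 148.755×91.2 + 66.34×28.6 = 20535
T = 20535 / 305.499 = 67.22 °C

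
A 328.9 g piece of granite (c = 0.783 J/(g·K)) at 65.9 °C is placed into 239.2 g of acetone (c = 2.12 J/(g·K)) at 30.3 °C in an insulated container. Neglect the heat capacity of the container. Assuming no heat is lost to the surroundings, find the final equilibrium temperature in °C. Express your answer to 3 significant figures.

T_f = 42.3 °C

Heat lost by granite = heat gained by acetone.
(328.9)(0.783)(65.9 − T) = (239.2)(2.12)(T − 30.3)
257.5287 (65.9 − T) = 507.104 (T − 30.3)
16971 − 257.5287 T = 507.104 T − 15365
32336 = 764.6327 T
T = 42.29 °C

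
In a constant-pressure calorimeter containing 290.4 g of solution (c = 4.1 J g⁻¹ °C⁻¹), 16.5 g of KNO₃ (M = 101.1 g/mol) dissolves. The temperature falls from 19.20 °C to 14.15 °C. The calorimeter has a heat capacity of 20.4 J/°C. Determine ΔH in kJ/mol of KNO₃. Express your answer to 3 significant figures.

ΔH = 37.5 kJ/mol

|ΔT| = |14.15 − 19.20| = 5.05 °C
|q_surr| = (290.4 × 4.1 + 20.4) × 5.05 = 1211.04 × 5.05 = 6116 J
n(KNO₃) = 16.5 / 101.1 = 0.1632 mol
Temperature fell, so q_rxn = +|q_surr| = 6.116 kJ
ΔH = q_rxn / n = 37.48 kJ/mol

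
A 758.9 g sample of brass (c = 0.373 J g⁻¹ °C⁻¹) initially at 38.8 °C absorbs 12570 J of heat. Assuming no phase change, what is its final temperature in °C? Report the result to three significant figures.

ΔT = q / (m c) = 12570 / (758.9 × 0.373) = 44.41 °C
T_f = 38.8 + 44.41 = 83.21 °C

T_f = 83.2 °C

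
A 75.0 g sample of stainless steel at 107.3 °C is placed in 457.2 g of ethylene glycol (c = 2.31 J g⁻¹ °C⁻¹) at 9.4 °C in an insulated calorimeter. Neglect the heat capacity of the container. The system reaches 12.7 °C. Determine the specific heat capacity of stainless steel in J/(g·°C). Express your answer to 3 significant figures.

c = 0.491 J/(g·°C)

q_gained = (457.2 × 2.31) × (12.7 − 9.4) = 3485 J
q_lost = 75.0 × c × (107.3 − 12.7) = 7095 c
Set equal: c = 3485 / 7095 = 0.491 J/(g·°C)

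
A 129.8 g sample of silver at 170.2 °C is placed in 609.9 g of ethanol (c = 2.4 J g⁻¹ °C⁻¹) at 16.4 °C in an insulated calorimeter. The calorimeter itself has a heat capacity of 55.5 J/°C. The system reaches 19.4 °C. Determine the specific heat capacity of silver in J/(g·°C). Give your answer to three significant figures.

c = 0.233 J/(g·°C)

q_gained = (609.9 × 2.4 + 55.5) × (19.4 − 16.4) = 4558 J
q_lost = 129.8 × c × (170.2 − 19.4) = 19573.84 c
Set equal: c = 4558 / 19573.84 = 0.233 J/(g·°C)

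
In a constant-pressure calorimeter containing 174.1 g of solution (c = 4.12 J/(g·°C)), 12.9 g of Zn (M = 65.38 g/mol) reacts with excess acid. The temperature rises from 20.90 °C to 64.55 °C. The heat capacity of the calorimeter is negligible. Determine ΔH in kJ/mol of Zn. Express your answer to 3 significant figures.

|ΔT| = |64.55 − 20.90| = 43.65 °C
|q_surr| = (174.1 × 4.12) × 43.65 = 717.292 × 43.65 = 31310 J
n(Zn) = 12.9 / 65.38 = 0.1973 mol
Temperature rose, so q_rxn = −|q_surr| = -31.31 kJ
ΔH = q_rxn / n = -158.7 kJ/mol

ΔH = -159 kJ/mol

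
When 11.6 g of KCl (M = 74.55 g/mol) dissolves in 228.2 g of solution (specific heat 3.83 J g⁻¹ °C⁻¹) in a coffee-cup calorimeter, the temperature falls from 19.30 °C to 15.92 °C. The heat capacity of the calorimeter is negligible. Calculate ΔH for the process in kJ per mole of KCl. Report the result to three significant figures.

ΔH = 19.0 kJ/mol

|ΔT| = |15.92 − 19.30| = 3.38 °C
|q_surr| = (228.2 × 3.83) × 3.38 = 874.006 × 3.38 = 2954 J
n(KCl) = 11.6 / 74.55 = 0.1556 mol
Temperature fell, so q_rxn = +|q_surr| = 2.954 kJ
ΔH = q_rxn / n = 18.98 kJ/mol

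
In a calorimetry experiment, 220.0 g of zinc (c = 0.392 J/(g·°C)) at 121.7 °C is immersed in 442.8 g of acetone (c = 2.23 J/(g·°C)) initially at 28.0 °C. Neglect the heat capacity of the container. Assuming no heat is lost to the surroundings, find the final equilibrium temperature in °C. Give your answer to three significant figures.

T_f = 35.5 °C

Heat lost by zinc = heat gained by acetone.
(220.0)(0.392)(121.7 − T) = (442.8)(2.23)(T − 28.0)
86.24 (121.7 − T) = 987.444 (T − 28.0)
10495 − 86.24 T = 987.444 T − 27648
38143 = 1073.684 T
T = 35.53 °C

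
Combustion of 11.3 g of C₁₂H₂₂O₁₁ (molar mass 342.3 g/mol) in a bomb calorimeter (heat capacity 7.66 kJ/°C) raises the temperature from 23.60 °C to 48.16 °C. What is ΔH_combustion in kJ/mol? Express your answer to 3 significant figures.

ΔH = -5700 kJ/mol

ΔT = 48.16 − 23.60 = 24.56 °C
q_cal = C_cal × ΔT = 7.66 × 24.56 = 188.1296 kJ
n = 11.3 / 342.3 = 0.03301 mol
q_rxn = −q_cal = -188.1296 kJ
ΔH = -188.1296 / 0.03301 = -5699 kJ/mol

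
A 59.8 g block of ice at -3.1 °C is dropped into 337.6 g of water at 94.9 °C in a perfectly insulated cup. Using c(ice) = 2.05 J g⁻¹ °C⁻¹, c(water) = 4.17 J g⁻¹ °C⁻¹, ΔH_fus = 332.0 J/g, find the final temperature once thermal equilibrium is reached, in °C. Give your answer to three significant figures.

Heat to bring ice to 0 °C and melt it: q₁ = 59.8×2.05×3.1 + 59.8×332.0 = 20234 J
Heat the water can supply cooling to 0 °C: 337.6×4.17×94.9 = 133599 J > q₁, so all ice melts.
Energy balance: 337.6×4.17×(94.9 − T) = 20234 + 59.8×4.17×(T − 0)
1407.792(94.9 − T) = 20234 + 249.366 T
133599 − 20234 = 1657.158 T
T = 113365 / 1657.158 = 68.41 °C

T_f = 68.4 °C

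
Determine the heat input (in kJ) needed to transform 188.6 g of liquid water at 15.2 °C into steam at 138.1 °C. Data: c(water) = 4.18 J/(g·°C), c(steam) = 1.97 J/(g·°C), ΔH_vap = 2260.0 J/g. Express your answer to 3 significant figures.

q1 (heat water 15.2→100.0 °C): 188.6 × 4.18 × 84.8 = 66852 J
q2 (vaporize at 100 °C): 188.6 × 2260.0 = 426236 J
q3 (heat steam 100.0→138.1 °C): 188.6 × 1.97 × 38.1 = 14156 J
Total: 66852 + 426236 + 14156 = 507244 J = 507 kJ

q = 507 kJ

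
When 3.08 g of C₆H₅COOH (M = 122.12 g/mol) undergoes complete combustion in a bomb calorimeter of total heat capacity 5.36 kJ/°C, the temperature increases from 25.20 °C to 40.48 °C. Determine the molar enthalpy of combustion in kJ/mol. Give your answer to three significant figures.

ΔH = -3250 kJ/mol

ΔT = 40.48 − 25.20 = 15.28 °C
q_cal = C_cal × ΔT = 5.36 × 15.28 = 81.9008 kJ
n = 3.08 / 122.12 = 0.02522 mol
q_rxn = −q_cal = -81.9008 kJ
ΔH = -81.9008 / 0.02522 = -3247 kJ/mol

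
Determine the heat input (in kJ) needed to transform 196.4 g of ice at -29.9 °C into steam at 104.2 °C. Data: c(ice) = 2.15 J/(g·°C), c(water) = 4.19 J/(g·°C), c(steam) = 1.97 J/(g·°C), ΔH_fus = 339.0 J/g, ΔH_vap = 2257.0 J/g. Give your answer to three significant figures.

q = 606 kJ

q1 (heat ice -29.9→0.0 °C): 196.4 × 2.15 × 29.9 = 12626 J
q2 (melt at 0 °C): 196.4 × 339.0 = 66580 J
q3 (heat water 0.0→100.0 °C): 196.4 × 4.19 × 100.0 = 82292 J
q4 (vaporize at 100 °C): 196.4 × 2257.0 = 443275 J
q5 (heat steam 100.0→104.2 °C): 196.4 × 1.97 × 4.2 = 1625 J
Total: 12626 + 66580 + 82292 + 443275 + 1625 = 606398 J = 606 kJ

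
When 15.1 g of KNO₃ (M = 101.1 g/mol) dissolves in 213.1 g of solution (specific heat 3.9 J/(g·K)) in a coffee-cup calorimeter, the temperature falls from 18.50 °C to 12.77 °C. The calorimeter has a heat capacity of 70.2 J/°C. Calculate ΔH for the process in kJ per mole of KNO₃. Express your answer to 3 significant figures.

|ΔT| = |12.77 − 18.50| = 5.73 °C
|q_surr| = (213.1 × 3.9 + 70.2) × 5.73 = 901.29 × 5.73 = 5164 J
n(KNO₃) = 15.1 / 101.1 = 0.1494 mol
Temperature fell, so q_rxn = +|q_surr| = 5.164 kJ
ΔH = q_rxn / n = 34.56 kJ/mol

ΔH = 34.6 kJ/mol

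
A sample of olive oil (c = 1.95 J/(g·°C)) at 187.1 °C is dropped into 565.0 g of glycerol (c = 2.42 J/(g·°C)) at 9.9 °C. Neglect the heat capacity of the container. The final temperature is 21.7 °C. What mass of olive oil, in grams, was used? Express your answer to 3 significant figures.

q_gained = (565.0 × 2.42) × (21.7 − 9.9) = 16130 J
q_lost = m × 1.95 × (187.1 − 21.7) = 322.53 m
m = 16130 / 322.53 = 50.0 g

m = 50.0 g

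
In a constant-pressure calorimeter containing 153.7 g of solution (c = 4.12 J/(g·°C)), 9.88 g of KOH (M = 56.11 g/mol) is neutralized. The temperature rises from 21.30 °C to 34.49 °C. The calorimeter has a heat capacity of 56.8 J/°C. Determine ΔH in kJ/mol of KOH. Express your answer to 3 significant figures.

|ΔT| = |34.49 − 21.30| = 13.19 °C
|q_surr| = (153.7 × 4.12 + 56.8) × 13.19 = 690.044 × 13.19 = 9102 J
n(KOH) = 9.88 / 56.11 = 0.1761 mol
Temperature rose, so q_rxn = −|q_surr| = -9.102 kJ
ΔH = q_rxn / n = -51.69 kJ/mol

ΔH = -51.7 kJ/mol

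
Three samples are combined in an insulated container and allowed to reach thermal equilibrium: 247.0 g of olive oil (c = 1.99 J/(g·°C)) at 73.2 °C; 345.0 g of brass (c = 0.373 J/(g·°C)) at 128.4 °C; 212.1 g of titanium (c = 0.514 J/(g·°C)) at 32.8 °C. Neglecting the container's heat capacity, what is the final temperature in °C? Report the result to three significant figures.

T_f = 76.9 °C

Σ mᵢcᵢ(T − Tᵢ) = 0  ⇒  T = Σ mᵢcᵢTᵢ / Σ mᵢcᵢ
Σ mᵢcᵢ = 247.0×1.99 + 345.0×0.373 + 212.1×0.514 = 729.2344
Σ mᵢcᵢTᵢ = 491.53×73.2 + 128.685×128.4 + 109.0194×32.8 = 56079
T = 56079 / 729.2344 = 76.90 °C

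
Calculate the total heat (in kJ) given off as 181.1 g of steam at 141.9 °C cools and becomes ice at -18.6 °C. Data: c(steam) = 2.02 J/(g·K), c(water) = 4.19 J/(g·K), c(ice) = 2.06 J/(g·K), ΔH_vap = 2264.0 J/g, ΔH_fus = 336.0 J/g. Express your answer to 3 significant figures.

q1 (cool steam 141.9→100 °C): 181.1 × 2.02 × 41.9 = 15328 J
q2 (condense at 100 °C): 181.1 × 2264.0 = 410010 J
q3 (cool water 100→0 °C): 181.1 × 4.19 × 100.0 = 75881 J
q4 (freeze at 0 °C): 181.1 × 336.0 = 60850 J
q5 (cool ice 0→-18.6 °C): 181.1 × 2.06 × 18.6 = 6939 J
Total: 15328 + 410010 + 75881 + 60850 + 6939 = 569008 J = 569 kJ

q = 569 kJ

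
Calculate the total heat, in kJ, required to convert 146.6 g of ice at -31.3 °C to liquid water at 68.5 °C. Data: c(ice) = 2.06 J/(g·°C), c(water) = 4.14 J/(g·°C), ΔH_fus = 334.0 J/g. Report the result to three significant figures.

q = 100 kJ

q1 (heat ice -31.3→0.0 °C): 146.6 × 2.06 × 31.3 = 9452 J
q2 (melt at 0 °C): 146.6 × 334.0 = 48964 J
q3 (heat water 0.0→68.5 °C): 146.6 × 4.14 × 68.5 = 41574 J
Total: 9452 + 48964 + 41574 = 99990 J = 100 kJ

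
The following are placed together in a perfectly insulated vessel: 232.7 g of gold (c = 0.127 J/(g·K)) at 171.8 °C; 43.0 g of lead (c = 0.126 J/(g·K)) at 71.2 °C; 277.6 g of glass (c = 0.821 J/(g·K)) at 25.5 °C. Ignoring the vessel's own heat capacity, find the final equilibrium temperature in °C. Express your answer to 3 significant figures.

T_f = 42.9 °C

Σ mᵢcᵢ(T − Tᵢ) = 0  ⇒  T = Σ mᵢcᵢTᵢ / Σ mᵢcᵢ
Σ mᵢcᵢ = 232.7×0.127 + 43.0×0.126 + 277.6×0.821 = 262.8805
Σ mᵢcᵢTᵢ = 29.5529×171.8 + 5.418×71.2 + 227.9096×25.5 = 11275
T = 11275 / 262.8805 = 42.89 °C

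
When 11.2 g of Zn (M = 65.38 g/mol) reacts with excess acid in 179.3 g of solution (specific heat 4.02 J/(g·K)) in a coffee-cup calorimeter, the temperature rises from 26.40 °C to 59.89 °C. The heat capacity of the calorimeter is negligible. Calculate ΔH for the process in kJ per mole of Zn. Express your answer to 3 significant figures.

ΔH = -141 kJ/mol

|ΔT| = |59.89 − 26.40| = 33.49 °C
|q_surr| = (179.3 × 4.02) × 33.49 = 720.786 × 33.49 = 24140 J
n(Zn) = 11.2 / 65.38 = 0.1713 mol
Temperature rose, so q_rxn = −|q_surr| = -24.14 kJ
ΔH = q_rxn / n = -140.9 kJ/mol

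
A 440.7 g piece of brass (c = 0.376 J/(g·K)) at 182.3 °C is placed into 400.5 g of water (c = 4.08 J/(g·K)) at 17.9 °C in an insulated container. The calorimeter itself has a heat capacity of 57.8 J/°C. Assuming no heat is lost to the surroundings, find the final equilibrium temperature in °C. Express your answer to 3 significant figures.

T_f = 32.6 °C

Heat lost by brass = heat gained by water + calorimeter.
(440.7)(0.376)(182.3 − T) = [(400.5)(4.08) + 57.8](T − 17.9)
165.7032 (182.3 − T) = 1691.84 (T − 17.9)
30208 − 165.7032 T = 1691.84 T − 30284
60492 = 1857.5432 T
T = 32.57 °C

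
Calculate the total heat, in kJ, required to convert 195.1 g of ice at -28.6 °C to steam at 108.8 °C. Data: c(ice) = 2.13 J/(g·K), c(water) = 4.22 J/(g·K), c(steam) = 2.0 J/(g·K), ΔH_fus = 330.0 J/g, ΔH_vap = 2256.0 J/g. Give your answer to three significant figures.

q = 602 kJ

q1 (heat ice -28.6→0.0 °C): 195.1 × 2.13 × 28.6 = 11885 J
q2 (melt at 0 °C): 195.1 × 330.0 = 64383 J
q3 (heat water 0.0→100.0 °C): 195.1 × 4.22 × 100.0 = 82332 J
q4 (vaporize at 100 °C): 195.1 × 2256.0 = 440146 J
q5 (heat steam 100.0→108.8 °C): 195.1 × 2.0 × 8.8 = 3434 J
Total: 11885 + 64383 + 82332 + 440146 + 3434 = 602180 J = 602 kJ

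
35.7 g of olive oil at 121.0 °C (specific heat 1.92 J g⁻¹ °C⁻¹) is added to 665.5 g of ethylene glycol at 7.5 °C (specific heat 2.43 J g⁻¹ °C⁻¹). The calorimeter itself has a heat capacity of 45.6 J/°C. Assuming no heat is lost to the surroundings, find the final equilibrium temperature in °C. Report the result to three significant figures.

Heat lost by olive oil = heat gained by ethylene glycol + calorimeter.
(35.7)(1.92)(121.0 − T) = [(665.5)(2.43) + 45.6](T − 7.5)
68.544 (121.0 − T) = 1662.765 (T − 7.5)
8293.8 − 68.544 T = 1662.765 T − 12471
20764.8 = 1731.309 T
T = 11.99 °C

T_f = 12.0 °C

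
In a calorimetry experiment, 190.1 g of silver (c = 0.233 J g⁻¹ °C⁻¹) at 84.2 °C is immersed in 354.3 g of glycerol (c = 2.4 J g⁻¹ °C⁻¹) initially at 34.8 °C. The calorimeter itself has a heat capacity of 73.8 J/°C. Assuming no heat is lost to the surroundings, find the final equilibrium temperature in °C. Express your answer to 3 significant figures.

T_f = 37.1 °C

Heat lost by silver = heat gained by glycerol + calorimeter.
(190.1)(0.233)(84.2 − T) = [(354.3)(2.4) + 73.8](T − 34.8)
44.2933 (84.2 − T) = 924.12 (T − 34.8)
3729.5 − 44.2933 T = 924.12 T − 32159
35888.5 = 968.4133 T
T = 37.06 °C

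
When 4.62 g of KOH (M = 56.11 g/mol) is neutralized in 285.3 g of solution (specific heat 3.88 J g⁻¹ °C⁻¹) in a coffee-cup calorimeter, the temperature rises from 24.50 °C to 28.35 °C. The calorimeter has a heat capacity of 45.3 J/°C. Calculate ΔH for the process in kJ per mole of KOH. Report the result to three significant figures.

|ΔT| = |28.35 − 24.50| = 3.85 °C
|q_surr| = (285.3 × 3.88 + 45.3) × 3.85 = 1152.264 × 3.85 = 4436 J
n(KOH) = 4.62 / 56.11 = 0.08234 mol
Temperature rose, so q_rxn = −|q_surr| = -4.436 kJ
ΔH = q_rxn / n = -53.87 kJ/mol

ΔH = -53.9 kJ/mol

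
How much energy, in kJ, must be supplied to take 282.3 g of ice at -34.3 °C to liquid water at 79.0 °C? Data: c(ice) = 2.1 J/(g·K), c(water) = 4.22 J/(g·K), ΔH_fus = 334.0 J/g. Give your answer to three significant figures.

q1 (heat ice -34.3→0.0 °C): 282.3 × 2.1 × 34.3 = 20334 J
q2 (melt at 0 °C): 282.3 × 334.0 = 94288 J
q3 (heat water 0.0→79.0 °C): 282.3 × 4.22 × 79.0 = 94113 J
Total: 20334 + 94288 + 94113 = 208735 J = 209 kJ

q = 209 kJ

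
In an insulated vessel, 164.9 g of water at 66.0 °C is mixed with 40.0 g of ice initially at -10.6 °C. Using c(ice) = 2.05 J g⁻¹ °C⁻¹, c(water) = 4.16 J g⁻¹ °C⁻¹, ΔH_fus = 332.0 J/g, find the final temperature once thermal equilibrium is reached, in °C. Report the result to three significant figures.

T_f = 36.5 °C

Heat to bring ice to 0 °C and melt it: q₁ = 40.0×2.05×10.6 + 40.0×332.0 = 14149 J
Heat the water can supply cooling to 0 °C: 164.9×4.16×66.0 = 45274.9 J > q₁, so all ice melts.
Energy balance: 164.9×4.16×(66.0 − T) = 14149 + 40.0×4.16×(T − 0)
685.984(66.0 − T) = 14149 + 166.4 T
45274.9 − 14149 = 852.384 T
T = 31125.9 / 852.384 = 36.52 °C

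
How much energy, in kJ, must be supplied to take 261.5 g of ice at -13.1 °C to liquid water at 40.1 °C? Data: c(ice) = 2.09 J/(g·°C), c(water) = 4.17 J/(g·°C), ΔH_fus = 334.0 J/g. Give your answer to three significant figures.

q = 138 kJ

q1 (heat ice -13.1→0.0 °C): 261.5 × 2.09 × 13.1 = 7160 J
q2 (melt at 0 °C): 261.5 × 334.0 = 87341 J
q3 (heat water 0.0→40.1 °C): 261.5 × 4.17 × 40.1 = 43727 J
Total: 7160 + 87341 + 43727 = 138228 J = 138 kJ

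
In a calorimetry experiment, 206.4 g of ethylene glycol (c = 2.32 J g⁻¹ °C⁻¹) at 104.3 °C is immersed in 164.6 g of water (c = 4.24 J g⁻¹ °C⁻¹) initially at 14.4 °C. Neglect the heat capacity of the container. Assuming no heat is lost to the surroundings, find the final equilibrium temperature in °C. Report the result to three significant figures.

T_f = 51.0 °C

Heat lost by ethylene glycol = heat gained by water.
(206.4)(2.32)(104.3 − T) = (164.6)(4.24)(T − 14.4)
478.848 (104.3 − T) = 697.904 (T − 14.4)
49944 − 478.848 T = 697.904 T − 10050
59994 = 1176.752 T
T = 50.98 °C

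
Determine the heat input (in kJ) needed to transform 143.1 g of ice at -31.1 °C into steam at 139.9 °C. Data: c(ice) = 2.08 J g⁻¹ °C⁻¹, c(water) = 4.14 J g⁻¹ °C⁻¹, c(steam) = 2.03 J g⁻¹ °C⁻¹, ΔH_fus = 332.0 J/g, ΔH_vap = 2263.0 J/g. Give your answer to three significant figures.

q1 (heat ice -31.1→0.0 °C): 143.1 × 2.08 × 31.1 = 9257 J
q2 (melt at 0 °C): 143.1 × 332.0 = 47509 J
q3 (heat water 0.0→100.0 °C): 143.1 × 4.14 × 100.0 = 59243 J
q4 (vaporize at 100 °C): 143.1 × 2263.0 = 323835 J
q5 (heat steam 100.0→139.9 °C): 143.1 × 2.03 × 39.9 = 11591 J
Total: 9257 + 47509 + 59243 + 323835 + 11591 = 451435 J = 451 kJ

q = 451 kJ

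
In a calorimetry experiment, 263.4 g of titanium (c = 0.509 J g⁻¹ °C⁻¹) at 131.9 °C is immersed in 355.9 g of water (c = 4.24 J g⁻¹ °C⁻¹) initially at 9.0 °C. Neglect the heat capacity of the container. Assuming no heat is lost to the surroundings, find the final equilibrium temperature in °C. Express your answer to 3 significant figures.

Heat lost by titanium = heat gained by water.
(263.4)(0.509)(131.9 − T) = (355.9)(4.24)(T − 9.0)
134.0706 (131.9 − T) = 1509.016 (T − 9.0)
17684 − 134.0706 T = 1509.016 T − 13581
31265 = 1643.0866 T
T = 19.03 °C

T_f = 19.0 °C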